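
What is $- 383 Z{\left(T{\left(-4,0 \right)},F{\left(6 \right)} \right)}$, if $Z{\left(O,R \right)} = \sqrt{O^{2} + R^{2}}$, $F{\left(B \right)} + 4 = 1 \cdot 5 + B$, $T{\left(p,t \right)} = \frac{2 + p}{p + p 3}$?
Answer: $- \frac{383 \sqrt{3137}}{8} \approx -2681.4$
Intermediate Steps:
$T{\left(p,t \right)} = \frac{2 + p}{4 p}$ ($T{\left(p,t \right)} = \frac{2 + p}{p + 3 p} = \frac{2 + p}{4 p}$)
$F{\left(B \right)} = 1 + B$ ($F{\left(B \right)} = -4 + \left(1 \cdot 5 + B\right) = -4 + \left(5 + B\right) = 1 + B$)
$- 383 Z{\left(T{\left(-4,0 \right)},F{\left(6 \right)} \right)} = - 383 \sqrt{\left(\frac{2 - 4}{4 \left(-4\right)}\right)^{2} + \left(1 + 6\right)^{2}} = - 383 \sqrt{\left(\frac{1}{4} \left(- \frac{1}{4}\right) \left(-2\right)\right)^{2} + 7^{2}} = - 383 \sqrt{\left(\frac{1}{8}\right)^{2} + 49} = - 383 \sqrt{\frac{1}{64} + 49} = - 383 \sqrt{\frac{3137}{64}} = - 383 \frac{\sqrt{3137}}{8} = - \frac{383 \sqrt{3137}}{8}$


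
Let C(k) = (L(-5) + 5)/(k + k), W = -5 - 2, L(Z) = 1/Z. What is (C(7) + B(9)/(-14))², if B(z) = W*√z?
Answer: 16641/4900 ≈ 3.3961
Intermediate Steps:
L(Z) = 1/Z
W = -7
B(z) = -7*√z
C(k) = 12/(5*k) (C(k) = (1/(-5) + 5)/(k + k) = (-⅕ + 5)/((2*k)) = 24*(1/(2*k))/5 = 12/(5*k))
(C(7) + B(9)/(-14))² = ((12/5)/7 - 7*√9/(-14))² = ((12/5)*(⅐) - 7*3*(-1/14))² = (12/35 - 21*(-1/14))² = (12/35 + 3/2)² = (129/70)² = 16641/4900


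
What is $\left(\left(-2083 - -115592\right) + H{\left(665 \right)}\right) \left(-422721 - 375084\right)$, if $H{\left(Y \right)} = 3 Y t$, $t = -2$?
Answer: $-87374805795$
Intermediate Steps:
$H{\left(Y \right)} = - 6 Y$ ($H{\left(Y \right)} = 3 Y \left(-2\right) = - 6 Y$)
$\left(\left(-2083 - -115592\right) + H{\left(665 \right)}\right) \left(-422721 - 375084\right) = \left(\left(-2083 - -115592\right) - 3990\right) \left(-422721 - 375084\right) = \left(\left(-2083 + 115592\right) - 3990\right) \left(-797805\right) = \left(113509 - 3990\right) \left(-797805\right) = 109519 \left(-797805\right) = -87374805795$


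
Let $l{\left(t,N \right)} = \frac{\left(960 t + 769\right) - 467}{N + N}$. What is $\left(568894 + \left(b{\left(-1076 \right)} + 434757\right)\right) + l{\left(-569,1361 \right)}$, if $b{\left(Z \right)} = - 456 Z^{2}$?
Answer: $- \frac{717168613974}{1361} \approx -5.2694 \cdot 10^{8}$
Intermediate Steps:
$l{\left(t,N \right)} = \frac{302 + 960 t}{2 N}$ ($l{\left(t,N \right)} = \frac{\left(769 + 960 t\right) - 467}{2 N} = \left(302 + 960 t\right) \frac{1}{2 N} = \frac{302 + 960 t}{2 N}$)
$\left(568894 + \left(b{\left(-1076 \right)} + 434757\right)\right) + l{\left(-569,1361 \right)} = \left(568894 + \left(- 456 \left(-1076\right)^{2} + 434757\right)\right) + \frac{151 + 480 \left(-569\right)}{1361} = \left(568894 + \left(\left(-456\right) 1157776 + 434757\right)\right) + \frac{151 - 273120}{1361} = \left(568894 + \left(-527945856 + 434757\right)\right) + \frac{1}{1361} \left(-272969\right) = \left(568894 - 527511099\right) - \frac{272969}{1361} = -526942205 - \frac{272969}{1361} = - \frac{717168613974}{1361}$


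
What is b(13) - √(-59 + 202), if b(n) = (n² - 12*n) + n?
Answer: 26 - √143 ≈ 14.042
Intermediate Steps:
b(n) = n² - 11*n
b(13) - √(-59 + 202) = 13*(-11 + 13) - √(-59 + 202) = 13*2 - √143 = 26 - √143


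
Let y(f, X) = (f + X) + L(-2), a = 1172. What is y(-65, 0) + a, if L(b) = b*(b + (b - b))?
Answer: 1111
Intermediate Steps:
L(b) = b**2 (L(b) = b*(b + 0) = b*b = b**2)
y(f, X) = 4 + X + f (y(f, X) = (f + X) + (-2)**2 = (X + f) + 4 = 4 + X + f)
y(-65, 0) + a = (4 + 0 - 65) + 1172 = -61 + 1172 = 1111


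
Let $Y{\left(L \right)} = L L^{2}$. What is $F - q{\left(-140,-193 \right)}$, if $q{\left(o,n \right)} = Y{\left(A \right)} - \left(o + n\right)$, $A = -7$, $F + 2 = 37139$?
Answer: $37147$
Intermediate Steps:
$F = 37137$ ($F = -2 + 37139 = 37137$)
$Y{\left(L \right)} = L^{3}$
$q{\left(o,n \right)} = -343 - n - o$ ($q{\left(o,n \right)} = \left(-7\right)^{3} - \left(o + n\right) = -343 - \left(n + o\right) = -343 - n - o$)
$F - q{\left(-140,-193 \right)} = 37137 - \left(-343 - -193 - -140\right) = 37137 - \left(-343 + 193 + 140\right) = 37137 - -10 = 37137 + 10 = 37147$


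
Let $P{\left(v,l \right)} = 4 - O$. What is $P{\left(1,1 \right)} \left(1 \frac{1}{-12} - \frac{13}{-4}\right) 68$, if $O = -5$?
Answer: $1938$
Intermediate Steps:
$P{\left(v,l \right)} = 9$ ($P{\left(v,l \right)} = 4 - -5 = 4 + 5 = 9$)
$P{\left(1,1 \right)} \left(1 \frac{1}{-12} - \frac{13}{-4}\right) 68 = 9 \left(1 \frac{1}{-12} - \frac{13}{-4}\right) 68 = 9 \left(1 \left(- \frac{1}{12}\right) - - \frac{13}{4}\right) 68 = 9 \left(- \frac{1}{12} + \frac{13}{4}\right) 68 = 9 \cdot \frac{19}{6} \cdot 68 = \frac{57}{2} \cdot 68 = 1938$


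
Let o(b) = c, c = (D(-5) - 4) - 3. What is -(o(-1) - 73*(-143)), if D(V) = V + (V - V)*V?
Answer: -10427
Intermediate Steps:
D(V) = V (D(V) = V + 0*V = V + 0 = V)
c = -12 (c = (-5 - 4) - 3 = -9 - 3 = -12)
o(b) = -12
-(o(-1) - 73*(-143)) = -(-12 - 73*(-143)) = -(-12 + 10439) = -1*10427 = -10427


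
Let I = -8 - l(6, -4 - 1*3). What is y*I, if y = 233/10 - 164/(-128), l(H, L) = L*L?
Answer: -224181/160 ≈ -1401.1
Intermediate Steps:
l(H, L) = L**2
I = -57 (I = -8 - (-4 - 1*3)**2 = -8 - (-4 - 3)**2 = -8 - 1*(-7)**2 = -8 - 1*49 = -8 - 49 = -57)
y = 3933/160 (y = 233*(1/10) - 164*(-1/128) = 233/10 + 41/32 = 3933/160 ≈ 24.581)
y*I = (3933/160)*(-57) = -224181/160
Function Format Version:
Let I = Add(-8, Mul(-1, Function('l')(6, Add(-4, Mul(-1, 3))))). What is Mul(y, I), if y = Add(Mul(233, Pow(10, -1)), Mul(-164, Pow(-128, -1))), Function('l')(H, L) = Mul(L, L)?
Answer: Rational(-224181, 160) ≈ -1401.1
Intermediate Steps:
Function('l')(H, L) = Pow(L, 2)
I = -57 (I = Add(-8, Mul(-1, Pow(Add(-4, Mul(-1, 3)), 2))) = Add(-8, Mul(-1, Pow(Add(-4, -3), 2))) = Add(-8, Mul(-1, Pow(-7, 2))) = Add(-8, Mul(-1, 49)) = Add(-8, -49) = -57)
y = Rational(3933, 160) (y = Add(Mul(233, Rational(1, 10)), Mul(-164, Rational(-1, 128))) = Add(Rational(233, 10), Rational(41, 32)) = Rational(3933, 160) ≈ 24.581)
Mul(y, I) = Mul(Rational(3933, 160), -57) = Rational(-224181, 160)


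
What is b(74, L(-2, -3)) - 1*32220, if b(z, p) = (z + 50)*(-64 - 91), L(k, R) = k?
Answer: -51440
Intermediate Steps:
b(z, p) = -7750 - 155*z (b(z, p) = (50 + z)*(-155) = -7750 - 155*z)
b(74, L(-2, -3)) - 1*32220 = (-7750 - 155*74) - 1*32220 = (-7750 - 11470) - 32220 = -19220 - 32220 = -51440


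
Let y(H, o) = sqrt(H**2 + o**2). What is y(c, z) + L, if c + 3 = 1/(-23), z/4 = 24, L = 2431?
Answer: 2431 + 2*sqrt(1220041)/23 ≈ 2527.0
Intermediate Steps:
z = 96 (z = 4*24 = 96)
c = -70/23 (c = -3 + 1/(-23) = -3 - 1/23 = -70/23 ≈ -3.0435)
y(c, z) + L = sqrt((-70/23)**2 + 96**2) + 2431 = sqrt(4900/529 + 9216) + 2431 = sqrt(4880164/529) + 2431 = 2*sqrt(1220041)/23 + 2431 = 2431 + 2*sqrt(1220041)/23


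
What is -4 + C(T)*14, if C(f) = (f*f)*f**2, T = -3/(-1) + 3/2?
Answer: 45895/8 ≈ 5736.9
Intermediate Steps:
T = 9/2 (T = -3*(-1) + 3*(1/2) = 3 + 3/2 = 9/2 ≈ 4.5000)
C(f) = f**4 (C(f) = f**2*f**2 = f**4)
-4 + C(T)*14 = -4 + (9/2)**4*14 = -4 + (6561/16)*14 = -4 + 45927/8 = 45895/8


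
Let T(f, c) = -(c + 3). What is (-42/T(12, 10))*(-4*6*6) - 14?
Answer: -6230/13 ≈ -479.23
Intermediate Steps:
T(f, c) = -3 - c (T(f, c) = -(3 + c) = -3 - c)
(-42/T(12, 10))*(-4*6*6) - 14 = (-42/(-3 - 1*10))*(-4*6*6) - 14 = (-42/(-3 - 10))*(-24*6) - 14 = -42/(-13)*(-144) - 14 = -42*(-1/13)*(-144) - 14 = (42/13)*(-144) - 14 = -6048/13 - 14 = -6230/13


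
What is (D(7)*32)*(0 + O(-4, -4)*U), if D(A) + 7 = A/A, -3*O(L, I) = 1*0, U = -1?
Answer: 0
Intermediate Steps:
O(L, I) = 0 (O(L, I) = -0/3 = -1/3*0 = 0)
D(A) = -6 (D(A) = -7 + A/A = -7 + 1 = -6)
(D(7)*32)*(0 + O(-4, -4)*U) = (-6*32)*(0 + 0*(-1)) = -192*(0 + 0) = -192*0 = 0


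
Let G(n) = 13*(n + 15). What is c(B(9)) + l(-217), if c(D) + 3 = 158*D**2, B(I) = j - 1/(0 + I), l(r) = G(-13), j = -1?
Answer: 17663/81 ≈ 218.06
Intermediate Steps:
G(n) = 195 + 13*n (G(n) = 13*(15 + n) = 195 + 13*n)
l(r) = 26 (l(r) = 195 + 13*(-13) = 195 - 169 = 26)
B(I) = -1 - 1/I (B(I) = -1 - 1/(0 + I) = -1 - 1/I)
c(D) = -3 + 158*D**2
c(B(9)) + l(-217) = (-3 + 158*((-1 - 1*9)/9)**2) + 26 = (-3 + 158*((-1 - 9)/9)**2) + 26 = (-3 + 158*((1/9)*(-10))**2) + 26 = (-3 + 158*(-10/9)**2) + 26 = (-3 + 158*(100/81)) + 26 = (-3 + 15800/81) + 26 = 15557/81 + 26 = 17663/81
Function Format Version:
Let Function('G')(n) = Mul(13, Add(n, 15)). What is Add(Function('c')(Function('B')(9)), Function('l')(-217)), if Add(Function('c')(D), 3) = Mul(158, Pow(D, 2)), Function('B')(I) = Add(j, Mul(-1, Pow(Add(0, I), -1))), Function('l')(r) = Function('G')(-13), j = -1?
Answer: Rational(17663, 81) ≈ 218.06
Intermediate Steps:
Function('G')(n) = Add(195, Mul(13, n)) (Function('G')(n) = Mul(13, Add(15, n)) = Add(195, Mul(13, n)))
Function('l')(r) = 26 (Function('l')(r) = Add(195, Mul(13, -13)) = Add(195, -169) = 26)
Function('B')(I) = Add(-1, Mul(-1, Pow(I, -1))) (Function('B')(I) = Add(-1, Mul(-1, Pow(Add(0, I), -1))) = Add(-1, Mul(-1, Pow(I, -1))))
Function('c')(D) = Add(-3, Mul(158, Pow(D, 2)))
Add(Function('c')(Function('B')(9)), Function('l')(-217)) = Add(Add(-3, Mul(158, Pow(Mul(Pow(9, -1), Add(-1, Mul(-1, 9))), 2))), 26) = Add(Add(-3, Mul(158, Pow(Mul(Rational(1, 9), Add(-1, -9)), 2))), 26) = Add(Add(-3, Mul(158, Pow(Mul(Rational(1, 9), -10), 2))), 26) = Add(Add(-3, Mul(158, Pow(Rational(-10, 9), 2))), 26) = Add(Add(-3, Mul(158, Rational(100, 81))), 26) = Add(Add(-3, Rational(15800, 81)), 26) = Add(Rational(15557, 81), 26) = Rational(17663, 81)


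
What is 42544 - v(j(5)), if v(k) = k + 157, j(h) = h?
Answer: 42382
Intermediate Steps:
v(k) = 157 + k
42544 - v(j(5)) = 42544 - (157 + 5) = 42544 - 1*162 = 42544 - 162 = 42382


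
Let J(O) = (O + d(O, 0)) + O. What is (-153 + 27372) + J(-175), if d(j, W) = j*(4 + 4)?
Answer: 25469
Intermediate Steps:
d(j, W) = 8*j (d(j, W) = j*8 = 8*j)
J(O) = 10*O (J(O) = (O + 8*O) + O = 9*O + O = 10*O)
(-153 + 27372) + J(-175) = (-153 + 27372) + 10*(-175) = 27219 - 1750 = 25469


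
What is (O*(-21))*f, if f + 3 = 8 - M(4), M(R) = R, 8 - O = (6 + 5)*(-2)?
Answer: -630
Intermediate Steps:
O = 30 (O = 8 - (6 + 5)*(-2) = 8 - 11*(-2) = 8 - 1*(-22) = 8 + 22 = 30)
f = 1 (f = -3 + (8 - 1*4) = -3 + (8 - 4) = -3 + 4 = 1)
(O*(-21))*f = (30*(-21))*1 = -630*1 = -630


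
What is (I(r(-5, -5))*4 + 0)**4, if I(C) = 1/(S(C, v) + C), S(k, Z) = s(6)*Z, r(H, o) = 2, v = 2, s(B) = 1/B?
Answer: 20736/2401 ≈ 8.6364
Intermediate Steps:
S(k, Z) = Z/6
I(C) = 1/(1/3 + C) (I(C) = 1/((1/6)*2 + C) = 1/(1/3 + C))
(I(r(-5, -5))*4 + 0)**4 = ((3/(1 + 3*2))*4 + 0)**4 = ((3/(1 + 6))*4 + 0)**4 = ((3/7)*4 + 0)**4 = (12/7 + 0)**4 = (12/7)**4 = 20736/2401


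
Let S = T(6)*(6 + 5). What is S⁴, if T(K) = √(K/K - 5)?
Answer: 234256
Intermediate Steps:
T(K) = 2*I (T(K) = √(1 - 5) = √(-4) = 2*I)
S = 22*I (S = (2*I)*(6 + 5) = (2*I)*11 = 22*I ≈ 22.0*I)
S⁴ = (22*I)⁴ = 234256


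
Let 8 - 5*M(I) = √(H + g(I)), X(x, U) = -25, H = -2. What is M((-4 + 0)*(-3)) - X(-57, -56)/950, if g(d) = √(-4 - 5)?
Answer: 309/190 - √(-2 + 3*I)/5 ≈ 1.4471 - 0.33483*I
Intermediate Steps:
g(d) = 3*I (g(d) = √(-9) = 3*I)
M(I) = 8/5 - √(-2 + 3*I)/5
M((-4 + 0)*(-3)) - X(-57, -56)/950 = (8/5 - √(-2 + 3*I)/5) - (-25)/950 = (8/5 - √(-2 + 3*I)/5) - 1*(-1/38) = (8/5 - √(-2 + 3*I)/5) + 1/38 = 309/190 - √(-2 + 3*I)/5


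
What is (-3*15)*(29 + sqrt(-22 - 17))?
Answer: -1305 - 45*I*sqrt(39) ≈ -1305.0 - 281.02*I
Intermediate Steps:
(-3*15)*(29 + sqrt(-22 - 17)) = -45*(29 + sqrt(-39)) = -45*(29 + I*sqrt(39)) = -1305 - 45*I*sqrt(39)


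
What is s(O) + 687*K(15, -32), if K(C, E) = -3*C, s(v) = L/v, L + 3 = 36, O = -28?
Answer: -865653/28 ≈ -30916.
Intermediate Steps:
L = 33 (L = -3 + 36 = 33)
s(v) = 33/v
s(O) + 687*K(15, -32) = 33/(-28) + 687*(-3*15) = 33*(-1/28) + 687*(-45) = -33/28 - 30915 = -865653/28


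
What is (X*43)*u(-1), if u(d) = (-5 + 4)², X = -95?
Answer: -4085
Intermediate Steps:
u(d) = 1 (u(d) = (-1)² = 1)
(X*43)*u(-1) = -95*43*1 = -4085*1 = -4085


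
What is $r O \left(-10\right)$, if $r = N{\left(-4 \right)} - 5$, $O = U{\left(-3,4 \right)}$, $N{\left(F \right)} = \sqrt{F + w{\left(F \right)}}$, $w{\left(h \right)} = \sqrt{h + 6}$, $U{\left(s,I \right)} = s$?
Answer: $-150 + 30 i \sqrt{4 - \sqrt{2}} \approx -150.0 + 48.241 i$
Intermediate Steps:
$w{\left(h \right)} = \sqrt{6 + h}$
$N{\left(F \right)} = \sqrt{F + \sqrt{6 + F}}$
$O = -3$
$r = -5 + \sqrt{-4 + \sqrt{2}}$ ($r = \sqrt{-4 + \sqrt{6 - 4}} - 5 = \sqrt{-4 + \sqrt{2}} - 5 = -5 + \sqrt{-4 + \sqrt{2}} \approx -5.0 + 1.608 i$)
$r O \left(-10\right) = \left(-5 + i \sqrt{4 - \sqrt{2}}\right) \left(-3\right) \left(-10\right) = \left(15 - 3 i \sqrt{4 - \sqrt{2}}\right) \left(-10\right) = -150 + 30 i \sqrt{4 - \sqrt{2}}$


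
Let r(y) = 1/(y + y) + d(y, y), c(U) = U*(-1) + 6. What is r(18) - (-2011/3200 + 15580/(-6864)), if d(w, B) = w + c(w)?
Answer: 36760957/4118400 ≈ 8.9260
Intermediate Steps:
c(U) = 6 - U (c(U) = -U + 6 = 6 - U)
d(w, B) = 6 (d(w, B) = w + (6 - w) = 6)
r(y) = 6 + 1/(2*y) (r(y) = 1/(y + y) + 6 = 1/(2*y) + 6 = 6 + 1/(2*y))
r(18) - (-2011/3200 + 15580/(-6864)) = (6 + (1/2)/18) - (-2011/3200 + 15580/(-6864)) = (6 + (1/2)*(1/18)) - (-2011*1/3200 + 15580*(-1/6864)) = (6 + 1/36) - (-2011/3200 - 3895/1716) = 217/36 - 1*(-3978719/1372800) = 217/36 + 3978719/1372800 = 36760957/4118400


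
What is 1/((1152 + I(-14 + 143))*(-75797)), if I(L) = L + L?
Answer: -1/106873770 ≈ -9.3568e-9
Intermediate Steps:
I(L) = 2*L
1/((1152 + I(-14 + 143))*(-75797)) = 1/((1152 + 2*(-14 + 143))*(-75797)) = -1/75797/(1152 + 2*129) = -1/75797/(1152 + 258) = -1/75797/1410 = (1/1410)*(-1/75797) = -1/106873770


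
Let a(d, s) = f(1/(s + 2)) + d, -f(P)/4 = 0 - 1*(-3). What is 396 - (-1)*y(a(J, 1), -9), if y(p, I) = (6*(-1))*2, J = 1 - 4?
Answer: 384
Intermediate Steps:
J = -3
f(P) = -12 (f(P) = -4*(0 - 1*(-3)) = -4*(0 + 3) = -4*3 = -12)
a(d, s) = -12 + d
y(p, I) = -12 (y(p, I) = -6*2 = -12)
396 - (-1)*y(a(J, 1), -9) = 396 - (-1)*(-12) = 396 - 1*12 = 396 - 12 = 384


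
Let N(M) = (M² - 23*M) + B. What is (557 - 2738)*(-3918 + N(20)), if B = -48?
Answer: 8780706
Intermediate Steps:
N(M) = -48 + M² - 23*M (N(M) = (M² - 23*M) - 48 = -48 + M² - 23*M)
(557 - 2738)*(-3918 + N(20)) = (557 - 2738)*(-3918 + (-48 + 20² - 23*20)) = -2181*(-3918 + (-48 + 400 - 460)) = -2181*(-3918 - 108) = -2181*(-4026) = 8780706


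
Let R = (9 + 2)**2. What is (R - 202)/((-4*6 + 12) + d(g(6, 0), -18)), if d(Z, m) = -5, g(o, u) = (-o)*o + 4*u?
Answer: 81/17 ≈ 4.7647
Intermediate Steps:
g(o, u) = -o**2 + 4*u
R = 121 (R = 11**2 = 121)
(R - 202)/((-4*6 + 12) + d(g(6, 0), -18)) = (121 - 202)/((-4*6 + 12) - 5) = -81/((-24 + 12) - 5) = -81/(-12 - 5) = -81/(-17) = -81*(-1/17) = 81/17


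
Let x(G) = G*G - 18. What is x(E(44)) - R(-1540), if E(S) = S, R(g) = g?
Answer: 3458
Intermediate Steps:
x(G) = -18 + G**2 (x(G) = G**2 - 18 = -18 + G**2)
x(E(44)) - R(-1540) = (-18 + 44**2) - 1*(-1540) = (-18 + 1936) + 1540 = 1918 + 1540 = 3458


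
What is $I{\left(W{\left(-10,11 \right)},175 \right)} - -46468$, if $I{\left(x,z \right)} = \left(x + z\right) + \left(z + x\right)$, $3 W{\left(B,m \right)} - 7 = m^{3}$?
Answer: $47710$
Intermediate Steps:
$W{\left(B,m \right)} = \frac{7}{3} + \frac{m^{3}}{3}$
$I{\left(x,z \right)} = 2 x + 2 z$ ($I{\left(x,z \right)} = \left(x + z\right) + \left(x + z\right) = 2 x + 2 z$)
$I{\left(W{\left(-10,11 \right)},175 \right)} - -46468 = \left(2 \left(\frac{7}{3} + \frac{11^{3}}{3}\right) + 2 \cdot 175\right) - -46468 = \left(2 \left(\frac{7}{3} + \frac{1}{3} \cdot 1331\right) + 350\right) + 46468 = \left(2 \left(\frac{7}{3} + \frac{1331}{3}\right) + 350\right) + 46468 = \left(2 \cdot 446 + 350\right) + 46468 = \left(892 + 350\right) + 46468 = 1242 + 46468 = 47710$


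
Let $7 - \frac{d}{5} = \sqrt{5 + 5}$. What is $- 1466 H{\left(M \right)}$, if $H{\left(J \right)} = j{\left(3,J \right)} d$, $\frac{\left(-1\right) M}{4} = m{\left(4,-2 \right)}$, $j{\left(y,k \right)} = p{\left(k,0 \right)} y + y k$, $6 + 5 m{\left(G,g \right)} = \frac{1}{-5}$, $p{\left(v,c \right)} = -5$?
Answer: $\frac{30786}{5} - \frac{4398 \sqrt{10}}{5} \approx 3375.7$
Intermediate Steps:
$m{\left(G,g \right)} = - \frac{31}{25}$ ($m{\left(G,g \right)} = - \frac{6}{5} + \frac{1}{5 \left(-5\right)} = - \frac{6}{5} + \frac{1}{5} \left(- \frac{1}{5}\right) = - \frac{6}{5} - \frac{1}{25} = - \frac{31}{25}$)
$j{\left(y,k \right)} = - 5 y + k y$ ($j{\left(y,k \right)} = - 5 y + y k = - 5 y + k y$)
$d = 35 - 5 \sqrt{10}$ ($d = 35 - 5 \sqrt{5 + 5} = 35 - 5 \sqrt{10} \approx 19.189$)
$M = \frac{124}{25}$ ($M = \left(-4\right) \left(- \frac{31}{25}\right) = \frac{124}{25} \approx 4.96$)
$H{\left(J \right)} = \left(-15 + 3 J\right) \left(35 - 5 \sqrt{10}\right)$ ($H{\left(J \right)} = 3 \left(-5 + J\right) \left(35 - 5 \sqrt{10}\right) = \left(-15 + 3 J\right) \left(35 - 5 \sqrt{10}\right)$)
$- 1466 H{\left(M \right)} = - 1466 \cdot 15 \left(-5 + \frac{124}{25}\right) \left(7 - \sqrt{10}\right) = - 1466 \cdot 15 \left(- \frac{1}{25}\right) \left(7 - \sqrt{10}\right) = - 1466 \left(- \frac{21}{5} + \frac{3 \sqrt{10}}{5}\right) = \frac{30786}{5} - \frac{4398 \sqrt{10}}{5}$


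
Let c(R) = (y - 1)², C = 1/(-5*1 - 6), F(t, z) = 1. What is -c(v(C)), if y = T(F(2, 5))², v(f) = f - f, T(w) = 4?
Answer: -225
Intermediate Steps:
C = -1/11 (C = 1/(-5 - 6) = 1/(-11) = -1/11 ≈ -0.090909)
v(f) = 0
y = 16 (y = 4² = 16)
c(R) = 225 (c(R) = (16 - 1)² = 15² = 225)
-c(v(C)) = -1*225 = -225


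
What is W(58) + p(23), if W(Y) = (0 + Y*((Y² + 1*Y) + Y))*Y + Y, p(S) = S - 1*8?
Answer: 11706793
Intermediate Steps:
p(S) = -8 + S (p(S) = S - 8 = -8 + S)
W(Y) = Y + Y²*(Y² + 2*Y) (W(Y) = (0 + Y*((Y² + Y) + Y))*Y + Y = (0 + Y*((Y + Y²) + Y))*Y + Y = (0 + Y*(Y² + 2*Y))*Y + Y = (Y*(Y² + 2*Y))*Y + Y = Y²*(Y² + 2*Y) + Y = Y + Y²*(Y² + 2*Y))
W(58) + p(23) = (58 + 58⁴ + 2*58³) + (-8 + 23) = (58 + 11316496 + 2*195112) + 15 = (58 + 11316496 + 390224) + 15 = 11706778 + 15 = 11706793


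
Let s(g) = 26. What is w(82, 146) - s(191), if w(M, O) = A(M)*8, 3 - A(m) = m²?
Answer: -53794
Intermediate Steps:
A(m) = 3 - m²
w(M, O) = 24 - 8*M² (w(M, O) = (3 - M²)*8 = 24 - 8*M²)
w(82, 146) - s(191) = (24 - 8*82²) - 1*26 = (24 - 8*6724) - 26 = (24 - 53792) - 26 = -53768 - 26 = -53794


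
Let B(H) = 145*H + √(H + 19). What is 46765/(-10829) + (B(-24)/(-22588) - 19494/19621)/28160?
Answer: -473745170943199/109700653112960 - I*√5/636078080 ≈ -4.3185 - 3.5154e-9*I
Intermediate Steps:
B(H) = √(19 + H) + 145*H (B(H) = 145*H + √(19 + H) = √(19 + H) + 145*H)
46765/(-10829) + (B(-24)/(-22588) - 19494/19621)/28160 = 46765/(-10829) + ((√(19 - 24) + 145*(-24))/(-22588) - 19494/19621)/28160 = 46765*(-1/10829) + ((√(-5) - 3480)*(-1/22588) - 19494*1/19621)*(1/28160) = -46765/10829 + ((I*√5 - 3480)*(-1/22588) - 19494/19621)*(1/28160) = -46765/10829 + ((-3480 + I*√5)*(-1/22588) - 19494/19621)*(1/28160) = -46765/10829 + ((870/5647 - I*√5/22588) - 19494/19621)*(1/28160) = -46765/10829 + (-93012348/110799787 - I*√5/22588)*(1/28160) = -46765/10829 + (-2113917/70911863680 - I*√5/636078080) = -473745170943199/109700653112960 - I*√5/636078080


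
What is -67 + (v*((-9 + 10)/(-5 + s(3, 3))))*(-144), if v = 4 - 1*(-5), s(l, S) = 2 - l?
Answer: 149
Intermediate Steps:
v = 9 (v = 4 + 5 = 9)
-67 + (v*((-9 + 10)/(-5 + s(3, 3))))*(-144) = -67 + (9*((-9 + 10)/(-5 + (2 - 1*3))))*(-144) = -67 + (9*(1/(-5 + (2 - 3))))*(-144) = -67 + (9*(1/(-5 - 1)))*(-144) = -67 + (9*(1/(-6)))*(-144) = -67 + (9*(1*(-⅙)))*(-144) = -67 + (9*(-⅙))*(-144) = -67 - 3/2*(-144) = -67 + 216 = 149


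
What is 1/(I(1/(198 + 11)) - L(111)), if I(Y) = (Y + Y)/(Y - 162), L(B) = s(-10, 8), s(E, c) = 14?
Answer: -33857/474000 ≈ -0.071428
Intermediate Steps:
L(B) = 14
I(Y) = 2*Y/(-162 + Y) (I(Y) = (2*Y)/(-162 + Y) = 2*Y/(-162 + Y))
1/(I(1/(198 + 11)) - L(111)) = 1/(2/((198 + 11)*(-162 + 1/(198 + 11))) - 1*14) = 1/(2/(209*(-162 + 1/209)) - 14) = 1/(2*(1/209)/(-162 + 1/209) - 14) = 1/(2*(1/209)/(-33857/209) - 14) = 1/(2*(1/209)*(-209/33857) - 14) = 1/(-2/33857 - 14) = 1/(-474000/33857) = -33857/474000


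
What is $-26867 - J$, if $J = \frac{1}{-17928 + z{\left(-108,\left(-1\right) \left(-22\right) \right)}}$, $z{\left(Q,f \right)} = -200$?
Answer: $- \frac{487044975}{18128} \approx -26867.0$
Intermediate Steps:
$J = - \frac{1}{18128}$ ($J = \frac{1}{-17928 - 200} = \frac{1}{-18128} = - \frac{1}{18128} \approx -5.5163 \cdot 10^{-5}$)
$-26867 - J = -26867 - - \frac{1}{18128} = -26867 + \frac{1}{18128} = - \frac{487044975}{18128}$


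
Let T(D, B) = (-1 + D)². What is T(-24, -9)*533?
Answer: 333125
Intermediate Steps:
T(-24, -9)*533 = (-1 - 24)²*533 = (-25)²*533 = 625*533 = 333125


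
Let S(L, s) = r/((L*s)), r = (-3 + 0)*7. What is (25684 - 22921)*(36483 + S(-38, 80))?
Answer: 306439746183/3040 ≈ 1.0080e+8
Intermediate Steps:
r = -21 (r = -3*7 = -21)
S(L, s) = -21/(L*s) (S(L, s) = -21*1/(L*s) = -21/(L*s))
(25684 - 22921)*(36483 + S(-38, 80)) = (25684 - 22921)*(36483 - 21/(-38*80)) = 2763*(36483 - 21*(-1/38)*1/80) = 2763*(36483 + 21/3040) = 2763*(110908341/3040) = 306439746183/3040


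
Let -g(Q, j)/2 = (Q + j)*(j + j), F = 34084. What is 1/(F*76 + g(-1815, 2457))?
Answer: -1/3719192 ≈ -2.6888e-7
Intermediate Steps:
g(Q, j) = -4*j*(Q + j) (g(Q, j) = -2*(Q + j)*(j + j) = -2*(Q + j)*2*j = -4*j*(Q + j))
1/(F*76 + g(-1815, 2457)) = 1/(34084*76 - 4*2457*(-1815 + 2457)) = 1/(2590384 - 4*2457*642) = 1/(2590384 - 6309576) = 1/(-3719192) = -1/3719192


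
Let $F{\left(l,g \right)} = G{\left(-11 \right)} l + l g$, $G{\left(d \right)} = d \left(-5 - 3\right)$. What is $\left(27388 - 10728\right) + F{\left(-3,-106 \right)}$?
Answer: $16714$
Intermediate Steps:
$G{\left(d \right)} = - 8 d$ ($G{\left(d \right)} = d \left(-8\right) = - 8 d$)
$F{\left(l,g \right)} = 88 l + g l$ ($F{\left(l,g \right)} = \left(-8\right) \left(-11\right) l + l g = 88 l + g l$)
$\left(27388 - 10728\right) + F{\left(-3,-106 \right)} = \left(27388 - 10728\right) - 3 \left(88 - 106\right) = \left(27388 - 10728\right) - -54 = 16660 + 54 = 16714$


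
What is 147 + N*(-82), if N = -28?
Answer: 2443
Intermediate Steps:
147 + N*(-82) = 147 - 28*(-82) = 147 + 2296 = 2443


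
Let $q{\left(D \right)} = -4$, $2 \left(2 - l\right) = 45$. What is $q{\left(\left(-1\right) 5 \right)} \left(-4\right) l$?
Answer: $-328$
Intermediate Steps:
$l = - \frac{41}{2}$ ($l = 2 - \frac{45}{2} = - \frac{41}{2} \approx -20.5$)
$q{\left(\left(-1\right) 5 \right)} \left(-4\right) l = \left(-4\right) \left(-4\right) \left(- \frac{41}{2}\right) = 16 \left(- \frac{41}{2}\right) = -328$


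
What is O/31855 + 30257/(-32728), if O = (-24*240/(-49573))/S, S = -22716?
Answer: -6029871143223657/6522312943819544 ≈ -0.92450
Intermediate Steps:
O = -160/31280563 (O = (-24*240/(-49573))/(-22716) = -5760*(-1/49573)*(-1/22716) = (5760/49573)*(-1/22716) = -160/31280563 ≈ -5.1150e-6)
O/31855 + 30257/(-32728) = -160/31280563/31855 + 30257/(-32728) = -160/31280563*1/31855 + 30257*(-1/32728) = -32/199288466873 - 30257/32728 = -6029871143223657/6522312943819544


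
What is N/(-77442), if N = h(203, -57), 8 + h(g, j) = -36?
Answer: 22/38721 ≈ 0.00056817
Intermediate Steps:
h(g, j) = -44 (h(g, j) = -8 - 36 = -44)
N = -44
N/(-77442) = -44/(-77442) = -44*(-1/77442) = 22/38721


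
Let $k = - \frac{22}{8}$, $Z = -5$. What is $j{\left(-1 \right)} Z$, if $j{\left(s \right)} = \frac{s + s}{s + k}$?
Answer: $- \frac{8}{3} \approx -2.6667$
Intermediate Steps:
$k = - \frac{11}{4}$ ($k = \left(-22\right) \frac{1}{8} = - \frac{11}{4} \approx -2.75$)
$j{\left(s \right)} = \frac{2 s}{- \frac{11}{4} + s}$ ($j{\left(s \right)} = \frac{s + s}{s - \frac{11}{4}} = \frac{2 s}{- \frac{11}{4} + s}$)
$j{\left(-1 \right)} Z = 8 \left(-1\right) \frac{1}{-11 + 4 \left(-1\right)} \left(-5\right) = 8 \left(-1\right) \frac{1}{-11 - 4} \left(-5\right) = 8 \left(-1\right) \frac{1}{-15} \left(-5\right) = 8 \left(-1\right) \left(- \frac{1}{15}\right) \left(-5\right) = \frac{8}{15} \left(-5\right) = - \frac{8}{3}$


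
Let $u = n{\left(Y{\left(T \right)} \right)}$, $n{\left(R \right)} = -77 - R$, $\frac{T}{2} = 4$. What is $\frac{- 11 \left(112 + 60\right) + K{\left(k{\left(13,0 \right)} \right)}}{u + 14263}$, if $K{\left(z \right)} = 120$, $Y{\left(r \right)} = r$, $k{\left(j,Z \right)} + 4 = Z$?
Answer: $- \frac{886}{7089} \approx -0.12498$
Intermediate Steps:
$k{\left(j,Z \right)} = -4 + Z$
$T = 8$ ($T = 2 \cdot 4 = 8$)
$u = -85$ ($u = -77 - 8 = -85$)
$\frac{- 11 \left(112 + 60\right) + K{\left(k{\left(13,0 \right)} \right)}}{u + 14263} = \frac{- 11 \left(112 + 60\right) + 120}{-85 + 14263} = \frac{\left(-11\right) 172 + 120}{14178} = \left(-1892 + 120\right) \frac{1}{14178} = \left(-1772\right) \frac{1}{14178} = - \frac{886}{7089}$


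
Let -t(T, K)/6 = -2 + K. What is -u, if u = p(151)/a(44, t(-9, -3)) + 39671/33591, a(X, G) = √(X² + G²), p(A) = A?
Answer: -39671/33591 - 151*√709/1418 ≈ -4.0165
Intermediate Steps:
t(T, K) = 12 - 6*K (t(T, K) = -6*(-2 + K) = 12 - 6*K)
a(X, G) = √(G² + X²)
u = 39671/33591 + 151*√709/1418 (u = 151/(√((12 - 6*(-3))² + 44²)) + 39671/33591 = 151/(√((12 + 18)² + 1936)) + 39671*(1/33591) = 151/(√(30² + 1936)) + 39671/33591 = 151/(√(900 + 1936)) + 39671/33591 = 151/(√2836) + 39671/33591 = 151/((2*√709)) + 39671/33591 = 151*(√709/1418) + 39671/33591 = 151*√709/1418 + 39671/33591 = 39671/33591 + 151*√709/1418 ≈ 4.0165)
-u = -(39671/33591 + 151*√709/1418) = -39671/33591 - 151*√709/1418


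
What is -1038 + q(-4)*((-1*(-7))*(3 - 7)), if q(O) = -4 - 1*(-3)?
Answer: -1010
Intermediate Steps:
q(O) = -1 (q(O) = -4 + 3 = -1)
-1038 + q(-4)*((-1*(-7))*(3 - 7)) = -1038 - (-1*(-7))*(3 - 7) = -1038 - 7*(-4) = -1038 - 1*(-28) = -1038 + 28 = -1010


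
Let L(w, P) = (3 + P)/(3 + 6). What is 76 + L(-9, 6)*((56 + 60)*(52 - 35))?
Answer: 2048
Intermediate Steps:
L(w, P) = ⅓ + P/9 (L(w, P) = (3 + P)/9 = (3 + P)*(⅑) = ⅓ + P/9)
76 + L(-9, 6)*((56 + 60)*(52 - 35)) = 76 + (⅓ + (⅑)*6)*((56 + 60)*(52 - 35)) = 76 + (⅓ + ⅔)*(116*17) = 76 + 1*1972 = 76 + 1972 = 2048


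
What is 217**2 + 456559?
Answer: 503648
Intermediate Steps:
217**2 + 456559 = 47089 + 456559 = 503648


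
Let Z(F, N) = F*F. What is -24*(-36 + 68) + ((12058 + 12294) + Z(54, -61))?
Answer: 26500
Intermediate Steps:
Z(F, N) = F**2
-24*(-36 + 68) + ((12058 + 12294) + Z(54, -61)) = -24*(-36 + 68) + ((12058 + 12294) + 54**2) = -24*32 + (24352 + 2916) = -768 + 27268 = 26500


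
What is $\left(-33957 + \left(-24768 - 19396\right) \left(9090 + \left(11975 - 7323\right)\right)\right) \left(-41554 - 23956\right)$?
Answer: $39760354103950$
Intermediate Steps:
$\left(-33957 + \left(-24768 - 19396\right) \left(9090 + \left(11975 - 7323\right)\right)\right) \left(-41554 - 23956\right) = \left(-33957 - 44164 \left(9090 + \left(11975 - 7323\right)\right)\right) \left(-65510\right) = \left(-33957 - 44164 \left(9090 + 4652\right)\right) \left(-65510\right) = \left(-33957 - 606901688\right) \left(-65510\right) = \left(-606935645\right) \left(-65510\right) = 39760354103950$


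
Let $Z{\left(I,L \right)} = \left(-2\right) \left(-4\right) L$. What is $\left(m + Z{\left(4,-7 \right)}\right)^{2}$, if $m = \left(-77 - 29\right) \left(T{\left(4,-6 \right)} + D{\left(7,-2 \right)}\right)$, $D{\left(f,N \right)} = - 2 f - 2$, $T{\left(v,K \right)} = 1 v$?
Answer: $1478656$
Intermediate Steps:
$T{\left(v,K \right)} = v$
$D{\left(f,N \right)} = -2 - 2 f$
$Z{\left(I,L \right)} = 8 L$
$m = 1272$ ($m = \left(-77 - 29\right) \left(4 - 16\right) = - 106 \left(4 - 16\right) = \left(-106\right) \left(-12\right) = 1272$)
$\left(m + Z{\left(4,-7 \right)}\right)^{2} = \left(1272 + 8 \left(-7\right)\right)^{2} = \left(1272 - 56\right)^{2} = 1216^{2} = 1478656$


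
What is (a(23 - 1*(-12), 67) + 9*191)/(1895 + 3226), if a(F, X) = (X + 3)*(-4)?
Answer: 1439/5121 ≈ 0.28100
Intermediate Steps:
a(F, X) = -12 - 4*X (a(F, X) = (3 + X)*(-4) = -12 - 4*X)
(a(23 - 1*(-12), 67) + 9*191)/(1895 + 3226) = ((-12 - 4*67) + 9*191)/(1895 + 3226) = ((-12 - 268) + 1719)/5121 = (-280 + 1719)*(1/5121) = 1439*(1/5121) = 1439/5121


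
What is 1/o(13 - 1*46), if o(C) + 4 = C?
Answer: -1/37 ≈ -0.027027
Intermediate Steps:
o(C) = -4 + C
1/o(13 - 1*46) = 1/(-4 + (13 - 1*46)) = 1/(-4 + (13 - 46)) = 1/(-4 - 33) = 1/(-37) = -1/37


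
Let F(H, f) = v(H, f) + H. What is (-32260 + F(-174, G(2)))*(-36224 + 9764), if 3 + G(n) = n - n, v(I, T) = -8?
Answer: 858415320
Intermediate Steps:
G(n) = -3 (G(n) = -3 + (n - n) = -3 + 0 = -3)
F(H, f) = -8 + H
(-32260 + F(-174, G(2)))*(-36224 + 9764) = (-32260 + (-8 - 174))*(-36224 + 9764) = (-32260 - 182)*(-26460) = -32442*(-26460) = 858415320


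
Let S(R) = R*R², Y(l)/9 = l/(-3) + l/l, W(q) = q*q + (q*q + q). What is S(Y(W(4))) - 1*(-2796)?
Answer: -967503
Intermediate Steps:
W(q) = q + 2*q² (W(q) = q² + (q² + q) = q² + (q + q²) = q + 2*q²)
Y(l) = 9 - 3*l (Y(l) = 9*(l/(-3) + l/l) = 9*(l*(-⅓) + 1) = 9*(-l/3 + 1) = 9*(1 - l/3) = 9 - 3*l)
S(R) = R³
S(Y(W(4))) - 1*(-2796) = (9 - 12*(1 + 2*4))³ - 1*(-2796) = (9 - 12*(1 + 8))³ + 2796 = (9 - 12*9)³ + 2796 = (9 - 3*36)³ + 2796 = (9 - 108)³ + 2796 = (-99)³ + 2796 = -970299 + 2796 = -967503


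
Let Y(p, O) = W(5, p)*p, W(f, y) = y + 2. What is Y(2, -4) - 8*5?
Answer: -32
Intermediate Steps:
W(f, y) = 2 + y
Y(p, O) = p*(2 + p) (Y(p, O) = (2 + p)*p = p*(2 + p))
Y(2, -4) - 8*5 = 2*(2 + 2) - 8*5 = 2*4 - 40 = 8 - 40 = -32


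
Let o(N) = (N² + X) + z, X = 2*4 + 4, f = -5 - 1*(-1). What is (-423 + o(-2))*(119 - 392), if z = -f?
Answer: 110019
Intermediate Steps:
f = -4 (f = -5 + 1 = -4)
X = 12 (X = 8 + 4 = 12)
z = 4 (z = -1*(-4) = 4)
o(N) = 16 + N² (o(N) = (N² + 12) + 4 = (12 + N²) + 4 = 16 + N²)
(-423 + o(-2))*(119 - 392) = (-423 + (16 + (-2)²))*(119 - 392) = (-423 + (16 + 4))*(-273) = (-423 + 20)*(-273) = -403*(-273) = 110019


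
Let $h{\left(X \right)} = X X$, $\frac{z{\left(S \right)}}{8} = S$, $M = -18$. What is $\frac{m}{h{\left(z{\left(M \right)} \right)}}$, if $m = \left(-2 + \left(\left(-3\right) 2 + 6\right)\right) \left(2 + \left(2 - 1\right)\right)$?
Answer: $- \frac{1}{3456} \approx -0.00028935$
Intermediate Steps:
$z{\left(S \right)} = 8 S$
$h{\left(X \right)} = X^{2}$
$m = -6$ ($m = \left(-2 + \left(-6 + 6\right)\right) \left(2 + 1\right) = \left(-2 + 0\right) 3 = \left(-2\right) 3 = -6$)
$\frac{m}{h{\left(z{\left(M \right)} \right)}} = \frac{1}{\left(8 \left(-18\right)\right)^{2}} \left(-6\right) = \frac{1}{\left(-144\right)^{2}} \left(-6\right) = \frac{1}{20736} \left(-6\right) = - \frac{1}{3456}$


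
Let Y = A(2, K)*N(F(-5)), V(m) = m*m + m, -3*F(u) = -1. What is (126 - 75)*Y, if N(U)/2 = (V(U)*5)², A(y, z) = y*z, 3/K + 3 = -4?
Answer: -27200/63 ≈ -431.75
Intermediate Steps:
K = -3/7 (K = 3/(-3 - 4) = 3/(-7) = 3*(-⅐) = -3/7 ≈ -0.42857)
F(u) = ⅓ (F(u) = -⅓*(-1) = ⅓)
V(m) = m + m² (V(m) = m² + m = m + m²)
N(U) = 50*U²*(1 + U)² (N(U) = 2*((U*(1 + U))*5)² = 2*(5*U*(1 + U))² = 2*(25*U²*(1 + U)²) = 50*U²*(1 + U)²)
Y = -1600/189 (Y = (2*(-3/7))*(50*(⅓)²*(1 + ⅓)²) = -300*(4/3)²/(7*9) = -300*16/(7*9*9) = -6/7*800/81 = -1600/189 ≈ -8.4656)
(126 - 75)*Y = (126 - 75)*(-1600/189) = 51*(-1600/189) = -27200/63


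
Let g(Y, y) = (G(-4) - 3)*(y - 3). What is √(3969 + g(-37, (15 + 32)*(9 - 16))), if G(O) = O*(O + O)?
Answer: I*√5659 ≈ 75.226*I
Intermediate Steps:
G(O) = 2*O² (G(O) = O*(2*O) = 2*O²)
g(Y, y) = -87 + 29*y (g(Y, y) = (2*(-4)² - 3)*(y - 3) = (2*16 - 3)*(-3 + y) = (32 - 3)*(-3 + y) = 29*(-3 + y) = -87 + 29*y)
√(3969 + g(-37, (15 + 32)*(9 - 16))) = √(3969 + (-87 + 29*((15 + 32)*(9 - 16)))) = √(3969 + (-87 + 29*(47*(-7)))) = √(3969 + (-87 + 29*(-329))) = √(3969 + (-87 - 9541)) = √(3969 - 9628) = √(-5659) = I*√5659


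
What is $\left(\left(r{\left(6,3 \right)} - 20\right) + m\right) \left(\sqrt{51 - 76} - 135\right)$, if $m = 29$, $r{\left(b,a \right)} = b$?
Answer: $-2025 + 75 i \approx -2025.0 + 75.0 i$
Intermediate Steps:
$\left(\left(r{\left(6,3 \right)} - 20\right) + m\right) \left(\sqrt{51 - 76} - 135\right) = \left(\left(6 - 20\right) + 29\right) \left(\sqrt{51 - 76} - 135\right) = \left(-14 + 29\right) \left(\sqrt{-25} - 135\right) = 15 \left(5 i - 135\right) = 15 \left(-135 + 5 i\right) = -2025 + 75 i$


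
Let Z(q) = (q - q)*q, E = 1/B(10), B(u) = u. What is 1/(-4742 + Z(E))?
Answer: -1/4742 ≈ -0.00021088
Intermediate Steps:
E = ⅒ (E = 1/10 = ⅒ ≈ 0.10000)
Z(q) = 0 (Z(q) = 0*q = 0)
1/(-4742 + Z(E)) = 1/(-4742 + 0) = 1/(-4742) = -1/4742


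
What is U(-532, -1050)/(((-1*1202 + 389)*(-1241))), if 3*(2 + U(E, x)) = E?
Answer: -538/3026799 ≈ -0.00017775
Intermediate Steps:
U(E, x) = -2 + E/3
U(-532, -1050)/(((-1*1202 + 389)*(-1241))) = (-2 + (1/3)*(-532))/(((-1*1202 + 389)*(-1241))) = (-2 - 532/3)/(((-1202 + 389)*(-1241))) = -538/(3*((-813*(-1241)))) = -538/3/1008933 = -538/3*1/1008933 = -538/3026799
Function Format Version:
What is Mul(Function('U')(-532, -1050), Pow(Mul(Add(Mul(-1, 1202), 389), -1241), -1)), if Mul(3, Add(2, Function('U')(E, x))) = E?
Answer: Rational(-538, 3026799) ≈ -0.00017775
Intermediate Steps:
Function('U')(E, x) = Add(-2, Mul(Rational(1, 3), E))
Mul(Function('U')(-532, -1050), Pow(Mul(Add(Mul(-1, 1202), 389), -1241), -1)) = Mul(Add(-2, Mul(Rational(1, 3), -532)), Pow(Mul(Add(Mul(-1, 1202), 389), -1241), -1)) = Mul(Add(-2, Rational(-532, 3)), Pow(Mul(Add(-1202, 389), -1241), -1)) = Mul(Rational(-538, 3), Pow(Mul(-813, -1241), -1)) = Mul(Rational(-538, 3), Pow(1008933, -1)) = Mul(Rational(-538, 3), Rational(1, 1008933)) = Rational(-538, 3026799)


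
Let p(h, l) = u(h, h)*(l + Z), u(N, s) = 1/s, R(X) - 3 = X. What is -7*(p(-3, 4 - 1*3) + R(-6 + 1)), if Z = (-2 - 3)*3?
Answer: -56/3 ≈ -18.667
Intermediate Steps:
Z = -15 (Z = -5*3 = -15)
R(X) = 3 + X
p(h, l) = (-15 + l)/h (p(h, l) = (l - 15)/h = (-15 + l)/h)
-7*(p(-3, 4 - 1*3) + R(-6 + 1)) = -7*((-15 + (4 - 1*3))/(-3) + (3 + (-6 + 1))) = -7*(-(-15 + (4 - 3))/3 + (3 - 5)) = -7*(-(-15 + 1)/3 - 2) = -7*(-1/3*(-14) - 2) = -7*(14/3 - 2) = -7*8/3 = -56/3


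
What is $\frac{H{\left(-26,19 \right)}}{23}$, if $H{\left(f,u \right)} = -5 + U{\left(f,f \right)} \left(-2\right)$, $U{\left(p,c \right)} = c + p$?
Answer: $\frac{99}{23} \approx 4.3043$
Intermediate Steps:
$H{\left(f,u \right)} = -5 - 4 f$ ($H{\left(f,u \right)} = -5 + \left(f + f\right) \left(-2\right) = -5 + 2 f \left(-2\right) = -5 - 4 f$)
$\frac{H{\left(-26,19 \right)}}{23} = \frac{-5 - -104}{23} = \frac{-5 + 104}{23} = \frac{1}{23} \cdot 99 = \frac{99}{23}$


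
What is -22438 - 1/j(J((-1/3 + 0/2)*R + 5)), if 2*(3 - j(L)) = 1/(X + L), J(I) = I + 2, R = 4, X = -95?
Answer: -36148154/1611 ≈ -22438.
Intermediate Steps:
J(I) = 2 + I
j(L) = 3 - 1/(2*(-95 + L))
-22438 - 1/j(J((-1/3 + 0/2)*R + 5)) = -22438 - 1/((-571 + 6*(2 + ((-1/3 + 0/2)*4 + 5)))/(2*(-95 + (2 + ((-1/3 + 0/2)*4 + 5))))) = -22438 - 1/((-571 + 6*(2 + ((-1*1/3 + 0*(1/2))*4 + 5)))/(2*(-95 + (2 + ((-1*1/3 + 0*(1/2))*4 + 5))))) = -22438 - 1/((-571 + 6*(2 + ((-1/3 + 0)*4 + 5)))/(2*(-95 + (2 + ((-1/3 + 0)*4 + 5))))) = -22438 - 1/((-571 + 6*(2 + (-1/3*4 + 5)))/(2*(-95 + (2 + (-1/3*4 + 5))))) = -22438 - 1/((-571 + 6*(2 + (-4/3 + 5)))/(2*(-95 + (2 + (-4/3 + 5))))) = -22438 - 1/((-571 + 6*(2 + 11/3))/(2*(-95 + (2 + 11/3)))) = -22438 - 1/((-571 + 6*(17/3))/(2*(-95 + 17/3))) = -22438 - 1/((-571 + 34)/(2*(-268/3))) = -22438 - 1/((1/2)*(-3/268)*(-537)) = -22438 - 1/1611/536 = -22438 - 1*536/1611 = -22438 - 536/1611 = -36148154/1611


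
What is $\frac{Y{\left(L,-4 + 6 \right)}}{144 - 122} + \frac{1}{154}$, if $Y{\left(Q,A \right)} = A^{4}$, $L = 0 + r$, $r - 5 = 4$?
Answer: $\frac{113}{154} \approx 0.73377$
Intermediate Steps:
$r = 9$ ($r = 5 + 4 = 9$)
$L = 9$ ($L = 0 + 9 = 9$)
$\frac{Y{\left(L,-4 + 6 \right)}}{144 - 122} + \frac{1}{154} = \frac{\left(-4 + 6\right)^{4}}{144 - 122} + \frac{1}{154} = \frac{2^{4}}{22} + \frac{1}{154} = 16 \cdot \frac{1}{22} + \frac{1}{154} = \frac{8}{11} + \frac{1}{154} = \frac{113}{154}$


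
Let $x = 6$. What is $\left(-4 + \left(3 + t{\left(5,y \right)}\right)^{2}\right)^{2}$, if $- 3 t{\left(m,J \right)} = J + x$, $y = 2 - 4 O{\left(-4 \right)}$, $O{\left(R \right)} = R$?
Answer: $441$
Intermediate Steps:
$y = 18$ ($y = 2 - -16 = 2 + 16 = 18$)
$t{\left(m,J \right)} = -2 - \frac{J}{3}$ ($t{\left(m,J \right)} = - \frac{J + 6}{3} = - \frac{6 + J}{3} = -2 - \frac{J}{3}$)
$\left(-4 + \left(3 + t{\left(5,y \right)}\right)^{2}\right)^{2} = \left(-4 + \left(3 - 8\right)^{2}\right)^{2} = \left(-4 + \left(-5\right)^{2}\right)^{2} = \left(-4 + 25\right)^{2} = 21^{2} = 441$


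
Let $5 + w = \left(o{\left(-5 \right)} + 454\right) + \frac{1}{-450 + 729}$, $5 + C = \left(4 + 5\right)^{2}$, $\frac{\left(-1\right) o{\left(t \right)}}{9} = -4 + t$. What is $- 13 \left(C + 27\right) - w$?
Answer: $- \frac{521452}{279} \approx -1869.0$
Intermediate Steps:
$o{\left(t \right)} = 36 - 9 t$ ($o{\left(t \right)} = - 9 \left(-4 + t\right) = 36 - 9 t$)
$C = 76$ ($C = -5 + \left(4 + 5\right)^{2} = -5 + 9^{2} = -5 + 81 = 76$)
$w = \frac{147871}{279}$ ($w = -5 + \left(\left(\left(36 - -45\right) + 454\right) + \frac{1}{-450 + 729}\right) = -5 + \left(\left(\left(36 + 45\right) + 454\right) + \frac{1}{279}\right) = -5 + \left(\left(81 + 454\right) + \frac{1}{279}\right) = -5 + \left(535 + \frac{1}{279}\right) = -5 + \frac{149266}{279} = \frac{147871}{279} \approx 530.0$)
$- 13 \left(C + 27\right) - w = - 13 \left(76 + 27\right) - \frac{147871}{279} = \left(-13\right) 103 - \frac{147871}{279} = -1339 - \frac{147871}{279} = - \frac{521452}{279}$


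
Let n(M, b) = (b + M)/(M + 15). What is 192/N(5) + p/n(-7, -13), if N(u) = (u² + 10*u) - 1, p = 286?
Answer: -20684/185 ≈ -111.81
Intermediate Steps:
n(M, b) = (M + b)/(15 + M)
N(u) = -1 + u² + 10*u
192/N(5) + p/n(-7, -13) = 192/(-1 + 5² + 10*5) + 286/(((-7 - 13)/(15 - 7))) = 192/(-1 + 25 + 50) + 286/((-20/8)) = 192/74 + 286/(((⅛)*(-20))) = 192*(1/74) + 286/(-5/2) = 96/37 + 286*(-⅖) = 96/37 - 572/5 = -20684/185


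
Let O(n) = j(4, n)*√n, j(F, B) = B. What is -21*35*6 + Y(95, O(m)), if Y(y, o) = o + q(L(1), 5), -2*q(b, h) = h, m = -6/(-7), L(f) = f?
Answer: -8825/2 + 6*√42/49 ≈ -4411.7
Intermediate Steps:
m = 6/7 (m = -6*(-⅐) = 6/7 ≈ 0.85714)
q(b, h) = -h/2
O(n) = n^(3/2) (O(n) = n*√n = n^(3/2))
Y(y, o) = -5/2 + o (Y(y, o) = o - ½*5 = o - 5/2 = -5/2 + o)
-21*35*6 + Y(95, O(m)) = -21*35*6 + (-5/2 + (6/7)^(3/2)) = -735*6 + (-5/2 + 6*√42/49) = -4410 + (-5/2 + 6*√42/49) = -8825/2 + 6*√42/49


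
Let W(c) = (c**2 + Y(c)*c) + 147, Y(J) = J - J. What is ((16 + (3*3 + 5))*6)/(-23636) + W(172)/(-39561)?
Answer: -177460724/233765949 ≈ -0.75914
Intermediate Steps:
Y(J) = 0
W(c) = 147 + c**2 (W(c) = (c**2 + 0*c) + 147 = (c**2 + 0) + 147 = c**2 + 147 = 147 + c**2)
((16 + (3*3 + 5))*6)/(-23636) + W(172)/(-39561) = ((16 + (3*3 + 5))*6)/(-23636) + (147 + 172**2)/(-39561) = ((16 + (9 + 5))*6)*(-1/23636) + (147 + 29584)*(-1/39561) = ((16 + 14)*6)*(-1/23636) + 29731*(-1/39561) = (30*6)*(-1/23636) - 29731/39561 = 180*(-1/23636) - 29731/39561 = -45/5909 - 29731/39561 = -177460724/233765949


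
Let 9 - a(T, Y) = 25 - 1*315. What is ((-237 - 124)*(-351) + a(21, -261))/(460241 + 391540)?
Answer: 127010/851781 ≈ 0.14911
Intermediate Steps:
a(T, Y) = 299 (a(T, Y) = 9 - (25 - 1*315) = 9 - (25 - 315) = 9 - 1*(-290) = 9 + 290 = 299)
((-237 - 124)*(-351) + a(21, -261))/(460241 + 391540) = ((-237 - 124)*(-351) + 299)/(460241 + 391540) = (-361*(-351) + 299)/851781 = (126711 + 299)*(1/851781) = 127010*(1/851781) = 127010/851781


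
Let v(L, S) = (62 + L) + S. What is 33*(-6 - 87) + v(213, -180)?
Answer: -2974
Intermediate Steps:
v(L, S) = 62 + L + S
33*(-6 - 87) + v(213, -180) = 33*(-6 - 87) + (62 + 213 - 180) = 33*(-93) + 95 = -3069 + 95 = -2974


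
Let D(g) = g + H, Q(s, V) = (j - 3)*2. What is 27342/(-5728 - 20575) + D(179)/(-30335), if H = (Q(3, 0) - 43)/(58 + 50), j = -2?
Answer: -90084409097/86173362540 ≈ -1.0454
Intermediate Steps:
Q(s, V) = -10 (Q(s, V) = (-2 - 3)*2 = -5*2 = -10)
H = -53/108 (H = (-10 - 43)/(58 + 50) = -53/108 ≈ -0.49074)
D(g) = -53/108 + g (D(g) = g - 53/108 = -53/108 + g)
27342/(-5728 - 20575) + D(179)/(-30335) = 27342/(-5728 - 20575) + (-53/108 + 179)/(-30335) = 27342/(-26303) + (19279/108)*(-1/30335) = 27342*(-1/26303) - 19279/3276180 = -27342/26303 - 19279/3276180 = -90084409097/86173362540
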